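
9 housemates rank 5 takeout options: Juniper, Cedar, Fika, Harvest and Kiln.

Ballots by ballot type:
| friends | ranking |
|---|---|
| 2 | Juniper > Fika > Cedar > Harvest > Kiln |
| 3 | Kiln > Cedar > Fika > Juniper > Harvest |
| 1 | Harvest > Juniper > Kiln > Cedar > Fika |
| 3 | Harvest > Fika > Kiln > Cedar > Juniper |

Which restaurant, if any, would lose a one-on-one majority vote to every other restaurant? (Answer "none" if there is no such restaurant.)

none

Head-to-head results (9 friends):
Juniper vs Cedar: Juniper is ranked higher on 2+1 = 3 ballots, Cedar on 6. Cedar wins 6–3.
Juniper vs Fika: Fika wins 6–3.
Juniper vs Harvest: 5 to 4, Juniper.
Juniper vs Kiln: Juniper is ranked higher on 2+1 = 3 ballots, Kiln on 6. Kiln wins 6–3.
Cedar–Fika: Fika 5–4.
Cedar vs Harvest: Cedar is ranked higher on 2+3 = 5 ballots, Harvest on 4. Cedar wins 5–4.
Cedar vs Kiln: Kiln wins 7–2.
Fika vs Harvest: 2+3 = 5 for Fika, 4 for Harvest — Fika by 5–4.
Fika vs Kiln: Fika is ranked higher on 2+3 = 5 ballots, Kiln on 4. Fika wins 5–4.
Harvest vs Kiln: Harvest, 6–3.
Each restaurant has at least one pairwise win (Juniper beats Harvest; Cedar beats Juniper; Fika beats Juniper; Harvest beats Kiln; Kiln beats Juniper) — no Condorcet loser.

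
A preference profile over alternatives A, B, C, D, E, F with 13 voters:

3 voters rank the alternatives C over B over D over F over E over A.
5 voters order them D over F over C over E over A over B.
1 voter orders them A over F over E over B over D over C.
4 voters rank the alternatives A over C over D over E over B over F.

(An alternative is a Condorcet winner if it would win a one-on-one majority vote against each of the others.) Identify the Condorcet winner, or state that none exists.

C

Pairwise majorities:
A vs B: 5+1+4 = 10 for A, 3 for B — A by 10–3.
A vs C: 1+4 = 5 for A, 8 for C — C by 8–5.
A vs D: 1+4 = 5 for A, 8 for D — D by 8–5.
A vs E: A is ranked higher on 1+4 = 5 ballots, E on 8. E wins 8–5.
A vs F: 1+4 = 5 for A, 8 for F — F by 8–5.
B vs C: B preferred on 1 ballot; C wins 12–1.
B vs D: 4 to 9, D.
B vs E: B preferred on 3 ballots; E wins 10–3.
B vs F: B is ranked higher on 3+4 = 7 ballots, F on 6. B wins 7–6.
C vs D: C preferred on 3+4 = 7 ballots; C wins 7–6.
C vs E: C preferred on 3+5+4 = 12 ballots; C wins 12–1.
C vs F: 3+4 = 7 for C, 6 for F — C by 7–6.
D vs E: D preferred on 3+5+4 = 12 ballots; D wins 12–1.
D vs F: 12 to 1, D.
E vs F: 4 to 9, F.
C beats each of A, B, D, E, F — C is the Condorcet winner.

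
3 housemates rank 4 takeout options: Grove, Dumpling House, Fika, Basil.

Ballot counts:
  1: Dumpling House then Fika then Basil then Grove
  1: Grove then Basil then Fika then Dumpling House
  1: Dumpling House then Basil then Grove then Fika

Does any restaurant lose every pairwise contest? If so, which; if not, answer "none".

Head-to-head results (3 friends):
Grove–Dumpling House: Dumpling House 2–1.
Grove vs Fika: Grove preferred on 1+1 = 2 ballots; Grove wins 2–1.
Grove vs Basil: Basil wins 2–1.
Dumpling House vs Fika: 2 to 1, Dumpling House.
Dumpling House vs Basil: Dumpling House is ranked higher on 1+1 = 2 ballots, Basil on 1. Dumpling House wins 2–1.
Fika vs Basil: Basil wins 2–1.
Only Fika has no wins; Fika is the Condorcet loser.

Fika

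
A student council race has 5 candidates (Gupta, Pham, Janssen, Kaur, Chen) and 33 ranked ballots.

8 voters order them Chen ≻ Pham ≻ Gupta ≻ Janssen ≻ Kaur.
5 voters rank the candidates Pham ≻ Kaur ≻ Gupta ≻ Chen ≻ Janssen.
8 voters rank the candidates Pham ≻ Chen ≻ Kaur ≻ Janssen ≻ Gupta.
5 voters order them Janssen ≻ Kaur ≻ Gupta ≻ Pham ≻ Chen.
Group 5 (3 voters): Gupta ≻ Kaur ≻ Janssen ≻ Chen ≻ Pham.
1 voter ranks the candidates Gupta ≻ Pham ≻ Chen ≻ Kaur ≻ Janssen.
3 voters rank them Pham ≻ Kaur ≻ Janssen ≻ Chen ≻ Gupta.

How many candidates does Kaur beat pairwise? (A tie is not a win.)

2

Kaur against each rival (33 voters):
Kaur vs Gupta: 5+8+5+3 = 21 for Kaur, 12 for Gupta — Kaur by 21–12.
Kaur vs Pham: 5+3 = 8 for Kaur, 25 for Pham — Pham by 25–8.
Kaur vs Janssen: 20 to 13, Kaur.
Kaur vs Chen: 5+5+3+3 = 16 for Kaur, 17 for Chen — Chen by 17–16.
Kaur beats Gupta, Janssen; loses to Pham, Chen — 2 pairwise wins.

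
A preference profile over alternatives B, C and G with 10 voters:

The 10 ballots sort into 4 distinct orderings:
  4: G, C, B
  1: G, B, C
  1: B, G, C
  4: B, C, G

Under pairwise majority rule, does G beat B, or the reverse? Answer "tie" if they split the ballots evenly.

tie

Ballots ranking G above B: 4 + 1 = 5.
Ballots ranking B above G: 10 − 5 = 5.
5–5: the pair ties.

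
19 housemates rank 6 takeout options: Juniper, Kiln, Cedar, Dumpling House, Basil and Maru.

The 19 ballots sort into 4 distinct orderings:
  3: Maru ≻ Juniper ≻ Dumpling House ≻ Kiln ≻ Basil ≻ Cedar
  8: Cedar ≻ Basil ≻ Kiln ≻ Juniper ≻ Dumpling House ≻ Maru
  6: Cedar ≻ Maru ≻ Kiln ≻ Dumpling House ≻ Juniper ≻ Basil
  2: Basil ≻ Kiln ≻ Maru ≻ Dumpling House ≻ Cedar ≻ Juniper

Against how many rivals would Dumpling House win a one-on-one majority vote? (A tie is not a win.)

0

Dumpling House against each rival (19 friends):
Dumpling House vs Juniper: Dumpling House is ranked higher on 6+2 = 8 ballots, Juniper on 11. Juniper wins 11–8.
Dumpling House vs Kiln: Kiln, 16–3.
Dumpling House vs Cedar: Dumpling House preferred on 3+2 = 5 ballots; Cedar wins 14–5.
Dumpling House vs Basil: 9 to 10, Basil.
Dumpling House–Maru: Maru 11–8.
Dumpling House beats no one; loses to Juniper, Kiln, Cedar, Basil, Maru — 0 pairwise wins.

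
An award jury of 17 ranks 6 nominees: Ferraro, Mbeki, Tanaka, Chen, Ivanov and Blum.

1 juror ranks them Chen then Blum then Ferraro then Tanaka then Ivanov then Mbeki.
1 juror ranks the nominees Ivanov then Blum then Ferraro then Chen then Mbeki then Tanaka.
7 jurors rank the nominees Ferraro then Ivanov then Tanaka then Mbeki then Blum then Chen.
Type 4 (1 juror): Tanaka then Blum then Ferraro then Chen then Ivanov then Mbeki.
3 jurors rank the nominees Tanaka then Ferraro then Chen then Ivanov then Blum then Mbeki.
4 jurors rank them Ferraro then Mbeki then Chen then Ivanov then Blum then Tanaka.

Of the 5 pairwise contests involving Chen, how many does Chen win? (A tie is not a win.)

1

Chen against each rival (17 jurors):
Chen vs Ferraro: 1 to 16, Ferraro.
Chen vs Mbeki: 6 to 11, Mbeki.
Chen–Tanaka: Tanaka 11–6.
Chen–Ivanov: Chen 9–8.
Chen–Blum: Blum 9–8.
Chen beats Ivanov; loses to Ferraro, Mbeki, Tanaka, Blum — 1 pairwise win.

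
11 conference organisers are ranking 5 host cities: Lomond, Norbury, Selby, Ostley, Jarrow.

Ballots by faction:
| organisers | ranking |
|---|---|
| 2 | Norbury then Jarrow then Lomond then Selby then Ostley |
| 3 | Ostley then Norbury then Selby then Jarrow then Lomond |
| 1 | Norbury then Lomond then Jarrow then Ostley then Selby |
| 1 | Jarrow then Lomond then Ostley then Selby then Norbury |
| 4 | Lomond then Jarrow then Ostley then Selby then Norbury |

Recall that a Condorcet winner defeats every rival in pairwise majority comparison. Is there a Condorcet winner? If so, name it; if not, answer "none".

none

Head-to-head results (11 organisers):
Lomond vs Norbury: Lomond preferred on 1+4 = 5 ballots; Norbury wins 6–5.
Lomond vs Selby: Lomond is ranked higher on 2+1+1+4 = 8 ballots, Selby on 3. Lomond wins 8–3.
Lomond vs Ostley: 8 to 3, Lomond.
Lomond vs Jarrow: Lomond is ranked higher on 1+4 = 5 ballots, Jarrow on 6. Jarrow wins 6–5.
Norbury vs Selby: 6 to 5, Norbury.
Norbury vs Ostley: Norbury is ranked higher on 2+1 = 3 ballots, Ostley on 8. Ostley wins 8–3.
Norbury vs Jarrow: 6 to 5, Norbury.
Selby vs Ostley: 2 to 9, Ostley.
Selby vs Jarrow: Selby is ranked higher on 3 ballots, Jarrow on 8. Jarrow wins 8–3.
Ostley vs Jarrow: Ostley preferred on 3 ballots; Jarrow wins 8–3.
No city is unbeaten: Lomond loses to Norbury; Norbury loses to Ostley; Selby loses to Lomond; Ostley loses to Lomond; Jarrow loses to Norbury. In particular Lomond beats Ostley beats Norbury beats Lomond is a majority cycle — no Condorcet winner exists.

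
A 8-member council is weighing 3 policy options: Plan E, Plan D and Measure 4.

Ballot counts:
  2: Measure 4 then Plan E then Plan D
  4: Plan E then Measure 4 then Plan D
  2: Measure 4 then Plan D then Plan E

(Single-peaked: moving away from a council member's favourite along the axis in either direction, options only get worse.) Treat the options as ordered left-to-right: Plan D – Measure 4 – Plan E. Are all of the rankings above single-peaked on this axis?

yes

Axis positions: Plan D=1, Measure 4=2, Plan E=3.
Faction 1 (peak Measure 4 at position 2): ranking walks positions 2-3-1, expanding outward from the peak — single-peaked.
Faction 2 (peak Plan E at position 3): ranking walks positions 3-2-1, expanding outward from the peak — single-peaked.
Faction 3 (peak Measure 4 at position 2): ranking walks positions 2-1-3, expanding outward from the peak — single-peaked.
Every ranking is single-peaked on this axis.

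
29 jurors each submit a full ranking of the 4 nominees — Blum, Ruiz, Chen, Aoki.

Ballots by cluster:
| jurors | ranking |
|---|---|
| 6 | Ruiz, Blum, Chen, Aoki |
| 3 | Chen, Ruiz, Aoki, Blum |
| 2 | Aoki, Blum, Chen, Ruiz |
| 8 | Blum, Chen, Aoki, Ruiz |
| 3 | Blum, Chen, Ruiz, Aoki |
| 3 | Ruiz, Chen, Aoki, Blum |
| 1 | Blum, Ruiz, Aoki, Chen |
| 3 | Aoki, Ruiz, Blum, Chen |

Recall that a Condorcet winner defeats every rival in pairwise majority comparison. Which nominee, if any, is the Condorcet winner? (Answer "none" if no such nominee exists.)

Pairwise majorities:
Blum vs Ruiz: Blum preferred on 2+8+3+1 = 14 ballots; Ruiz wins 15–14.
Blum vs Chen: 23 to 6, Blum.
Blum vs Aoki: Blum wins 18–11.
Ruiz vs Chen: Chen wins 16–13.
Ruiz vs Aoki: 16 to 13, Ruiz.
Chen vs Aoki: Chen wins 23–6.
No nominee is unbeaten: Blum loses to Ruiz; Ruiz loses to Chen; Chen loses to Blum; Aoki loses to Blum. In particular Blum beats Chen beats Ruiz beats Blum is a majority cycle — no Condorcet winner exists.

none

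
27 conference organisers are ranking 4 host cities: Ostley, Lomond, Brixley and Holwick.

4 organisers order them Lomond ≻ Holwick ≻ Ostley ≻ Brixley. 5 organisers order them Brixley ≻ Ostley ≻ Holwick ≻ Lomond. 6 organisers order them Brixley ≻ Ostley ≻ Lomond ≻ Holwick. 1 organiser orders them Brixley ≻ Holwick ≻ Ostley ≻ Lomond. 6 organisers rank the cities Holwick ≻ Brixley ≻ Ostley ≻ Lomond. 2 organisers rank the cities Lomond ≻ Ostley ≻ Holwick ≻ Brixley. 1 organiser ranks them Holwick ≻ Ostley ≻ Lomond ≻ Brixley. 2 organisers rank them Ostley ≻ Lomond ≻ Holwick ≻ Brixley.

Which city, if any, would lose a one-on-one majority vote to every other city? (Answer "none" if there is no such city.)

none

Head-to-head results (27 organisers):
Ostley vs Lomond: Ostley preferred on 5+6+1+6+1+2 = 21 ballots; Ostley wins 21–6.
Ostley vs Brixley: Brixley, 18–9.
Ostley vs Holwick: Ostley, 15–12.
Lomond vs Brixley: Brixley, 18–9.
Lomond vs Holwick: Lomond preferred on 4+6+2+2 = 14 ballots; Lomond wins 14–13.
Brixley vs Holwick: Holwick, 15–12.
No city is winless: Ostley beats Lomond; Lomond beats Holwick; Brixley beats Ostley; Holwick beats Brixley. There is no Condorcet loser.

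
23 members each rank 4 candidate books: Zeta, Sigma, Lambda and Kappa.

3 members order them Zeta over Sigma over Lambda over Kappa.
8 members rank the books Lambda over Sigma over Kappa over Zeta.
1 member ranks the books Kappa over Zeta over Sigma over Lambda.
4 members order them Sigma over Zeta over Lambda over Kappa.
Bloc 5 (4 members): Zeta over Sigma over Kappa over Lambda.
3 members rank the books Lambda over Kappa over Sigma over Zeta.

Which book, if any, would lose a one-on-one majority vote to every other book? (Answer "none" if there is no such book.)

none

Pairwise majorities:
Zeta vs Sigma: Sigma, 15–8.
Zeta vs Lambda: 12 to 11, Zeta.
Zeta vs Kappa: Kappa wins 12–11.
Sigma vs Lambda: 12 to 11, Sigma.
Sigma–Kappa: Sigma 19–4.
Lambda–Kappa: Lambda 18–5.
Each book has at least one pairwise win (Zeta beats Lambda; Sigma beats Zeta; Lambda beats Kappa; Kappa beats Zeta) — no Condorcet loser.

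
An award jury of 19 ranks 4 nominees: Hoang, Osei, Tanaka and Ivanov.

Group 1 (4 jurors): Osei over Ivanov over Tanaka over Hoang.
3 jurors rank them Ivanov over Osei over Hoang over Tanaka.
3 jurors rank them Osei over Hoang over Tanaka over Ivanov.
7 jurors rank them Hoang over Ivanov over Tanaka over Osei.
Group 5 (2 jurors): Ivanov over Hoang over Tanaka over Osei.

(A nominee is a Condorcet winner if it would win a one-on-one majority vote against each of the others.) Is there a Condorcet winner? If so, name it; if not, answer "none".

Check each pair by majority over 19 ballots:
Hoang vs Osei: Osei, 10–9.
Hoang vs Tanaka: Hoang wins 15–4.
Hoang vs Ivanov: Hoang, 10–9.
Osei vs Tanaka: Osei, 10–9.
Osei vs Ivanov: 7 to 12, Ivanov.
Tanaka vs Ivanov: Tanaka preferred on 3 ballots; Ivanov wins 16–3.
Every nominee loses at least once (Hoang loses to Osei; Osei loses to Ivanov; Tanaka loses to Hoang; Ivanov loses to Hoang). The majority relation contains the cycle Hoang beats Ivanov beats Osei beats Hoang, so there is no Condorcet winner.

none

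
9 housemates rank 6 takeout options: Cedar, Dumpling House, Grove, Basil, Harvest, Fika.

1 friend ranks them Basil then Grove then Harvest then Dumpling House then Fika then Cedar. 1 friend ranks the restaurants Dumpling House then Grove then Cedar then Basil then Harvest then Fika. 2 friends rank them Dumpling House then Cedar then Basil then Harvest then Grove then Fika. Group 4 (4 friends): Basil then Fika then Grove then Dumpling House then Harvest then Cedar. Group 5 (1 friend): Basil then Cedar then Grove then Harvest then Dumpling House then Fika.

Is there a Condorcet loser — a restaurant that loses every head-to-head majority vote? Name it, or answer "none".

Head-to-head results (9 friends):
Cedar vs Dumpling House: Dumpling House, 8–1.
Cedar vs Grove: Cedar preferred on 2+1 = 3 ballots; Grove wins 6–3.
Cedar vs Basil: Cedar is ranked higher on 1+2 = 3 ballots, Basil on 6. Basil wins 6–3.
Cedar vs Harvest: Cedar preferred on 1+2+1 = 4 ballots; Harvest wins 5–4.
Cedar vs Fika: Fika wins 5–4.
Dumpling House vs Grove: 1+2 = 3 for Dumpling House, 6 for Grove — Grove by 6–3.
Dumpling House vs Basil: 1+2 = 3 for Dumpling House, 6 for Basil — Basil by 6–3.
Dumpling House–Harvest: Dumpling House 7–2.
Dumpling House–Fika: Dumpling House 5–4.
Grove vs Basil: Basil, 8–1.
Grove vs Harvest: 7 to 2, Grove.
Grove vs Fika: Grove, 5–4.
Basil–Harvest: Basil 9–0.
Basil–Fika: Basil 9–0.
Harvest vs Fika: Harvest wins 5–4.
Cedar loses to every other restaurant — it is the Condorcet loser.

Cedar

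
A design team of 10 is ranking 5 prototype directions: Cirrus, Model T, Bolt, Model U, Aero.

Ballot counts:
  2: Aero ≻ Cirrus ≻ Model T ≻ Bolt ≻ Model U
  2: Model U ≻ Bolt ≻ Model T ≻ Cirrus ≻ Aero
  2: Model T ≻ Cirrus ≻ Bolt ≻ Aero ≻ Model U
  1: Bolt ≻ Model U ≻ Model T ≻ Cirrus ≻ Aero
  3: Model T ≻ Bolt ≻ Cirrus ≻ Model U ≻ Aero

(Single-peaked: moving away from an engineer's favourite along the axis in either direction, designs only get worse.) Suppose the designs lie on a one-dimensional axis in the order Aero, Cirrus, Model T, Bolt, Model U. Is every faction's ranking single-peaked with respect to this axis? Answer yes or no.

Axis positions: Aero=1, Cirrus=2, Model T=3, Bolt=4, Model U=5.
Faction 1 (peak Aero at position 1): ranking walks positions 1-2-3-4-5, expanding outward from the peak — single-peaked.
Faction 2 (peak Model U at position 5): ranking walks positions 5-4-3-2-1, expanding outward from the peak — single-peaked.
Faction 3 (peak Model T at position 3): ranking walks positions 3-2-4-1-5, expanding outward from the peak — single-peaked.
Faction 4 (peak Bolt at position 4): ranking walks positions 4-5-3-2-1, expanding outward from the peak — single-peaked.
Faction 5 (peak Model T at position 3): ranking walks positions 3-4-2-5-1, expanding outward from the peak — single-peaked.
Every ranking is single-peaked on this axis.

yes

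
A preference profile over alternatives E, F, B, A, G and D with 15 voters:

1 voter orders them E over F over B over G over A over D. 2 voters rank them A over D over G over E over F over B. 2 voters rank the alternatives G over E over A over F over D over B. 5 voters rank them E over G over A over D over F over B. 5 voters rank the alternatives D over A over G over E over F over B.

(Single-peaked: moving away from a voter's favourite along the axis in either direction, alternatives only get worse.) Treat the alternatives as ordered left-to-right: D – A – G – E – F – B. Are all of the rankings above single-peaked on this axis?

Axis positions: D=1, A=2, G=3, E=4, F=5, B=6.
Group 1 (peak E at position 4): ranking walks positions 4-5-6-3-2-1, expanding outward from the peak — single-peaked.
Group 2 (peak A at position 2): ranking walks positions 2-1-3-4-5-6, expanding outward from the peak — single-peaked.
Group 3 (peak G at position 3): ranking walks positions 3-4-2-5-1-6, expanding outward from the peak — single-peaked.
Group 4 (peak E at position 4): ranking walks positions 4-3-2-1-5-6, expanding outward from the peak — single-peaked.
Group 5 (peak D at position 1): ranking walks positions 1-2-3-4-5-6, expanding outward from the peak — single-peaked.
Every ranking is single-peaked on this axis.

yes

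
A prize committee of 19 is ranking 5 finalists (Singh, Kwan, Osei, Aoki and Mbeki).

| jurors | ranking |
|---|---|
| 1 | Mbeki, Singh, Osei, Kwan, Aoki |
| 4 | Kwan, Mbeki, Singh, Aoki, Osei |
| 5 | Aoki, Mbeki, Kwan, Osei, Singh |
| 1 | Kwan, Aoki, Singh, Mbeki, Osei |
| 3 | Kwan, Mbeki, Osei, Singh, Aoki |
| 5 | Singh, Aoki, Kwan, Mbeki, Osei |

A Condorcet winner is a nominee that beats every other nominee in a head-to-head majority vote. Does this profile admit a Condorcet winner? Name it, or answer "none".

none

Check each pair by majority over 19 ballots:
Singh vs Kwan: 6 to 13, Kwan.
Singh vs Osei: 1+4+1+5 = 11 for Singh, 8 for Osei — Singh by 11–8.
Singh vs Aoki: 1+4+3+5 = 13 for Singh, 6 for Aoki — Singh by 13–6.
Singh vs Mbeki: 1+5 = 6 for Singh, 13 for Mbeki — Mbeki by 13–6.
Kwan vs Osei: 4+5+1+3+5 = 18 for Kwan, 1 for Osei — Kwan by 18–1.
Kwan vs Aoki: Kwan is ranked higher on 1+4+1+3 = 9 ballots, Aoki on 10. Aoki wins 10–9.
Kwan vs Mbeki: 13 to 6, Kwan.
Osei vs Aoki: 4 to 15, Aoki.
Osei vs Mbeki: 0 to 19, Mbeki.
Aoki vs Mbeki: Aoki preferred on 5+1+5 = 11 ballots; Aoki wins 11–8.
No nominee is unbeaten: Singh loses to Kwan; Kwan loses to Aoki; Osei loses to Singh; Aoki loses to Singh; Mbeki loses to Kwan. In particular Singh → Aoki → Kwan → Singh is a majority cycle — no Condorcet winner exists.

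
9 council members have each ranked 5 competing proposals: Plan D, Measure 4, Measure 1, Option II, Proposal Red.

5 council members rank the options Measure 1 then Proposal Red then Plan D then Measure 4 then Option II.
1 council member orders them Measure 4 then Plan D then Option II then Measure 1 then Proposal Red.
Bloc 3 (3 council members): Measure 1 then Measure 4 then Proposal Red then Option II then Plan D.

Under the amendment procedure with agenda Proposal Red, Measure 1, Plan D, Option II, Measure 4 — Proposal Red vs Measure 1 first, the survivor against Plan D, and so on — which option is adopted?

Measure 1

Round 1: Proposal Red vs Measure 1 — 0–9, Measure 1 advances.
Round 2: Measure 1 vs Plan D — 8–1, Measure 1 advances.
Round 3: Measure 1 vs Option II — 8–1, Measure 1 advances.
Round 4: Measure 1 vs Measure 4 — 8–1, Measure 1 advances.
The agenda winner is Measure 1.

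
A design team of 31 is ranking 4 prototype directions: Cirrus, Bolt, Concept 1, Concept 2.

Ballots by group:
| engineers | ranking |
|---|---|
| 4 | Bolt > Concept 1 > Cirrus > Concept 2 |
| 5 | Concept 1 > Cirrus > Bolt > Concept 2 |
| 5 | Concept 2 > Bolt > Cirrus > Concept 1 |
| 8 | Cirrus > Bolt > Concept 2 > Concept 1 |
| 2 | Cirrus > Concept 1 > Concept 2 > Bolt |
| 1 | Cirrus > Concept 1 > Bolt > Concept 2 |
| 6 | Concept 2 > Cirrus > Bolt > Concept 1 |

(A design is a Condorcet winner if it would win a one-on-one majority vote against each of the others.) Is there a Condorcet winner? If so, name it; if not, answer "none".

Cirrus

Pairwise majorities:
Cirrus vs Bolt: Cirrus is ranked higher on 5+8+2+1+6 = 22 ballots, Bolt on 9. Cirrus wins 22–9.
Cirrus vs Concept 1: Cirrus, 22–9.
Cirrus vs Concept 2: 20 to 11, Cirrus.
Bolt vs Concept 1: Bolt, 23–8.
Bolt vs Concept 2: 18 to 13, Bolt.
Concept 1 vs Concept 2: Concept 1 preferred on 4+5+2+1 = 12 ballots; Concept 2 wins 19–12.
Only Cirrus has no losses; Cirrus is the Condorcet winner.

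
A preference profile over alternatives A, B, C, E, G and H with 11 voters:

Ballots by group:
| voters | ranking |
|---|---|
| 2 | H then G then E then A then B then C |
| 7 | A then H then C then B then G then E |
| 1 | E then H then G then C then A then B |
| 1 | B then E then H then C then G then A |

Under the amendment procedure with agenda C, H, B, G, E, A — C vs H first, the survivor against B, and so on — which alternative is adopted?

Round 1: C vs H — 0–11, H advances.
Round 2: H vs B — 10–1, H advances.
Round 3: H vs G — 11–0, H advances.
Round 4: H vs E — 9–2, H advances.
Round 5: H vs A — 4–7, A advances.
The agenda winner is A.

A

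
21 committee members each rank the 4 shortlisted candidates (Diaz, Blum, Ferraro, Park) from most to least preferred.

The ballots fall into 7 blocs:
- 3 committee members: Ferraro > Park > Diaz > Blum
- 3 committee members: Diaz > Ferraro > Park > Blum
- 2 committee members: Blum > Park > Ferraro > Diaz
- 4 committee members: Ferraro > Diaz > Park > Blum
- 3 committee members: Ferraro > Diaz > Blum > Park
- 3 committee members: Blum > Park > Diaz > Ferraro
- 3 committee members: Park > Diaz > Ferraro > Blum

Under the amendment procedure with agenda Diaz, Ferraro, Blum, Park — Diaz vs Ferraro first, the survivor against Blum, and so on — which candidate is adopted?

Ferraro

Round 1: Diaz vs Ferraro — 9–12, Ferraro advances.
Round 2: Ferraro vs Blum — 16–5, Ferraro advances.
Round 3: Ferraro vs Park — 13–8, Ferraro advances.
Ferraro survives the agenda.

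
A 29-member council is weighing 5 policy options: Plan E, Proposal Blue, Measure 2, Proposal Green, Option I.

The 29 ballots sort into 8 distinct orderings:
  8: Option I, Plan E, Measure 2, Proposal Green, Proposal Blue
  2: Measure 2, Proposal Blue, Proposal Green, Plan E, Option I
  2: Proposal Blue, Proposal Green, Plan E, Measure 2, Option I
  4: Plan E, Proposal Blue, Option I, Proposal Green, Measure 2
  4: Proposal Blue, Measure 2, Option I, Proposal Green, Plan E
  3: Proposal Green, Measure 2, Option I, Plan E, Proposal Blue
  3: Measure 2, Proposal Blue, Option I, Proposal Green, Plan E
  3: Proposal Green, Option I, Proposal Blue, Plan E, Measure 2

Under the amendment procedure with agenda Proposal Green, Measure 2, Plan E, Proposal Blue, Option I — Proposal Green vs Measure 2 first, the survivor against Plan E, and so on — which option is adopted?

Option I

Round 1: Proposal Green vs Measure 2 — 12–17, Measure 2 advances.
Round 2: Measure 2 vs Plan E — 12–17, Plan E advances.
Round 3: Plan E vs Proposal Blue — 15–14, Plan E advances.
Round 4: Plan E vs Option I — 8–21, Option I advances.
The agenda winner is Option I.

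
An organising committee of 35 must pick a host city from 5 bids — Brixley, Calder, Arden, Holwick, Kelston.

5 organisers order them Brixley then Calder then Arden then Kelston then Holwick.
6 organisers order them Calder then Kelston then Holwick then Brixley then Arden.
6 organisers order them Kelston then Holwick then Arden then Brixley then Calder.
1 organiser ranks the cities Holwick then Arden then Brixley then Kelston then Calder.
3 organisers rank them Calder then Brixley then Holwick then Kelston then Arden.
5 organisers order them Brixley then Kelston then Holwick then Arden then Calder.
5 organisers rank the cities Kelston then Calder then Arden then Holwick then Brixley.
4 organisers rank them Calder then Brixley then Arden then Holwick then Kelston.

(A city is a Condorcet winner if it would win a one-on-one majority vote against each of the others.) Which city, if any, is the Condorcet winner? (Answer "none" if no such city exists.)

Head-to-head results (35 organisers):
Brixley vs Calder: Brixley preferred on 5+6+1+5 = 17 ballots; Calder wins 18–17.
Brixley vs Arden: Brixley is ranked higher on 5+6+3+5+4 = 23 ballots, Arden on 12. Brixley wins 23–12.
Brixley vs Holwick: 5+3+5+4 = 17 for Brixley, 18 for Holwick — Holwick by 18–17.
Brixley vs Kelston: 18 to 17, Brixley.
Calder vs Arden: 23 to 12, Calder.
Calder vs Holwick: Calder is ranked higher on 5+6+3+5+4 = 23 ballots, Holwick on 12. Calder wins 23–12.
Calder vs Kelston: Calder preferred on 5+6+3+4 = 18 ballots; Calder wins 18–17.
Arden vs Holwick: 14 to 21, Holwick.
Arden vs Kelston: 5+1+4 = 10 for Arden, 25 for Kelston — Kelston by 25–10.
Holwick vs Kelston: Holwick preferred on 1+3+4 = 8 ballots; Kelston wins 27–8.
Calder beats each of Brixley, Arden, Holwick, Kelston — Calder is the Condorcet winner.

Calder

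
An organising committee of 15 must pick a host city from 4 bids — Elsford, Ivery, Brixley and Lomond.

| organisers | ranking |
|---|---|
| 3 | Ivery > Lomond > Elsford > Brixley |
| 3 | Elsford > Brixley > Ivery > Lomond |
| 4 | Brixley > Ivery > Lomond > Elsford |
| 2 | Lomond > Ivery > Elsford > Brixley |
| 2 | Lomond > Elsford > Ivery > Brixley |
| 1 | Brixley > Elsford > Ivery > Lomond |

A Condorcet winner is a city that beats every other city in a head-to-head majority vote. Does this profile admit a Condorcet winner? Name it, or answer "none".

Head-to-head results (15 organisers):
Elsford vs Ivery: Elsford is ranked higher on 3+2+1 = 6 ballots, Ivery on 9. Ivery wins 9–6.
Elsford vs Brixley: 10 to 5, Elsford.
Elsford vs Lomond: 4 to 11, Lomond.
Ivery vs Brixley: 7 to 8, Brixley.
Ivery vs Lomond: 11 to 4, Ivery.
Brixley vs Lomond: Brixley preferred on 3+4+1 = 8 ballots; Brixley wins 8–7.
Each city drops at least one matchup (Elsford loses to Ivery; Ivery loses to Brixley; Brixley loses to Elsford; Lomond loses to Ivery); the cycle Elsford → Brixley → Ivery → Elsford rules out a Condorcet winner.

none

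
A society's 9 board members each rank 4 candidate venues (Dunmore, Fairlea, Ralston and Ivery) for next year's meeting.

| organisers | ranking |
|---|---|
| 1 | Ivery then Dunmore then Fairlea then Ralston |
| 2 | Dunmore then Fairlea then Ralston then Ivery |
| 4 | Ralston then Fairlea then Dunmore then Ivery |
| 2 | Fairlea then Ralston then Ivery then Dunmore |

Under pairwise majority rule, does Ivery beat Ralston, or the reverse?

Ralston

Ballots ranking Ivery above Ralston: 1.
Ballots ranking Ralston above Ivery: 9 − 1 = 8.
Ralston wins the head-to-head 8–1.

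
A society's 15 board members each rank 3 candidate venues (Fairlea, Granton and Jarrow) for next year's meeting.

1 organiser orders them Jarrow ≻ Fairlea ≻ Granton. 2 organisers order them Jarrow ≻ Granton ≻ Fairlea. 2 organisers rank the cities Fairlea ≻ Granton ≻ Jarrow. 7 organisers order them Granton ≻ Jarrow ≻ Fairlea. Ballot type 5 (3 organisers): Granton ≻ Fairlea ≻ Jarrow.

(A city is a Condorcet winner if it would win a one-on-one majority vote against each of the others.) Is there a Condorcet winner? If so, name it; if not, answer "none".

Granton

Check each pair by majority over 15 ballots:
Fairlea vs Granton: Granton, 12–3.
Fairlea vs Jarrow: Jarrow, 10–5.
Granton vs Jarrow: Granton, 12–3.
Granton beats each of Fairlea, Jarrow — Granton is the Condorcet winner.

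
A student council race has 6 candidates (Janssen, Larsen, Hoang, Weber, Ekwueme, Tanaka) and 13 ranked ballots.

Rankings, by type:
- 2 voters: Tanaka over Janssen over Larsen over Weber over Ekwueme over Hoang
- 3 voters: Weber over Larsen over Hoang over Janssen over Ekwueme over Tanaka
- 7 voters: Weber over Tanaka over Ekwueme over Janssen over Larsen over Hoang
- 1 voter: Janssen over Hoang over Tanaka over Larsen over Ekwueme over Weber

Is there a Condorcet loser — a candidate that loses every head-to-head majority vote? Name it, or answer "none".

Pairwise majorities:
Janssen vs Larsen: Janssen wins 10–3.
Janssen–Hoang: Janssen 10–3.
Janssen vs Weber: Janssen preferred on 2+1 = 3 ballots; Weber wins 10–3.
Janssen vs Ekwueme: Ekwueme, 7–6.
Janssen–Tanaka: Tanaka 9–4.
Larsen vs Hoang: 12 to 1, Larsen.
Larsen vs Weber: 2+1 = 3 for Larsen, 10 for Weber — Weber by 10–3.
Larsen vs Ekwueme: Ekwueme wins 7–6.
Larsen vs Tanaka: Larsen is ranked higher on 3 ballots, Tanaka on 10. Tanaka wins 10–3.
Hoang vs Weber: 1 for Hoang, 12 for Weber — Weber by 12–1.
Hoang vs Ekwueme: 3+1 = 4 for Hoang, 9 for Ekwueme — Ekwueme by 9–4.
Hoang vs Tanaka: Tanaka wins 9–4.
Weber vs Ekwueme: 2+3+7 = 12 for Weber, 1 for Ekwueme — Weber by 12–1.
Weber vs Tanaka: Weber wins 10–3.
Ekwueme vs Tanaka: 3 for Ekwueme, 10 for Tanaka — Tanaka by 10–3.
Only Hoang has no wins; Hoang is the Condorcet loser.

Hoang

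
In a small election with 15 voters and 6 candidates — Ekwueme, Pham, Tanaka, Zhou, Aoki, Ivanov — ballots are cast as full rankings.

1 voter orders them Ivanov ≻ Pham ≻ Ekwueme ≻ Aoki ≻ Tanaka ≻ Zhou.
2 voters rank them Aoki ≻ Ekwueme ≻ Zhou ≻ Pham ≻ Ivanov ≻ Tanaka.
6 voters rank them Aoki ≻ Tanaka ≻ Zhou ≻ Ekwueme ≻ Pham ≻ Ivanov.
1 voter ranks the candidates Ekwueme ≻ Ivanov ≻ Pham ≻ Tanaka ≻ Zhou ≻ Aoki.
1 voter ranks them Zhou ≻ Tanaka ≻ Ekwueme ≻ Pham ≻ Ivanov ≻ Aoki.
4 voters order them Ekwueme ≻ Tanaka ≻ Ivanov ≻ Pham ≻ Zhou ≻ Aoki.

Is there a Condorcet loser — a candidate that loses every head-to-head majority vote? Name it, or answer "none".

Head-to-head results (15 voters):
Ekwueme vs Pham: Ekwueme wins 14–1.
Ekwueme vs Tanaka: 8 to 7, Ekwueme.
Ekwueme vs Zhou: Ekwueme, 8–7.
Ekwueme vs Aoki: Ekwueme preferred on 1+1+1+4 = 7 ballots; Aoki wins 8–7.
Ekwueme vs Ivanov: Ekwueme preferred on 2+6+1+1+4 = 14 ballots; Ekwueme wins 14–1.
Pham vs Tanaka: Tanaka, 11–4.
Pham–Zhou: Zhou 9–6.
Pham vs Aoki: 1+1+1+4 = 7 for Pham, 8 for Aoki — Aoki by 8–7.
Pham vs Ivanov: Pham is ranked higher on 2+6+1 = 9 ballots, Ivanov on 6. Pham wins 9–6.
Tanaka vs Zhou: 12 to 3, Tanaka.
Tanaka vs Aoki: 6 to 9, Aoki.
Tanaka vs Ivanov: Tanaka is ranked higher on 6+1+4 = 11 ballots, Ivanov on 4. Tanaka wins 11–4.
Zhou vs Aoki: 1+1+4 = 6 for Zhou, 9 for Aoki — Aoki by 9–6.
Zhou vs Ivanov: Zhou wins 9–6.
Aoki–Ivanov: Aoki 8–7.
Ivanov is beaten in every head-to-head and is the Condorcet loser.

Ivanov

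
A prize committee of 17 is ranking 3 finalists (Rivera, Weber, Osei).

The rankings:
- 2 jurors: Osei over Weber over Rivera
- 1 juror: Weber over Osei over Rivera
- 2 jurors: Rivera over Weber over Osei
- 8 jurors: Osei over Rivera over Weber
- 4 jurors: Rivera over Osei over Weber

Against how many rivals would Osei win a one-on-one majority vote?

2

Osei against each rival (17 jurors):
Osei vs Rivera: 11 to 6, Osei.
Osei vs Weber: Osei, 14–3.
Osei beats Rivera, Weber — 2 pairwise wins.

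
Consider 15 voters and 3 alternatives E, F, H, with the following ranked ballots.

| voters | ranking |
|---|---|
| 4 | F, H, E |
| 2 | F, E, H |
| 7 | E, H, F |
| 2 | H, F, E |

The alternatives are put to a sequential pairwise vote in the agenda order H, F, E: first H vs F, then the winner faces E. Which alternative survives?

E

Round 1: H vs F — 9–6, H advances.
Round 2: H vs E — 6–9, E advances.
E survives the agenda.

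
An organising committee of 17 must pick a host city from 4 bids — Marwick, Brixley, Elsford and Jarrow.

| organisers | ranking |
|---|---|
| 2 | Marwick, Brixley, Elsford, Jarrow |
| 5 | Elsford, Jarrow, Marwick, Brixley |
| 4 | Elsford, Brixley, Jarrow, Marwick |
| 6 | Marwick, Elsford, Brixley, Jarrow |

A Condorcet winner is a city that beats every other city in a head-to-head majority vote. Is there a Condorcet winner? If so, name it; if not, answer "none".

Elsford

Pairwise majorities:
Marwick vs Brixley: Marwick is ranked higher on 2+5+6 = 13 ballots, Brixley on 4. Marwick wins 13–4.
Marwick vs Elsford: 8 to 9, Elsford.
Marwick vs Jarrow: Marwick preferred on 2+6 = 8 ballots; Jarrow wins 9–8.
Brixley vs Elsford: 2 for Brixley, 15 for Elsford — Elsford by 15–2.
Brixley–Jarrow: Brixley 12–5.
Elsford–Jarrow: Elsford 17–0.
Elsford defeats every rival head-to-head and is the Condorcet winner.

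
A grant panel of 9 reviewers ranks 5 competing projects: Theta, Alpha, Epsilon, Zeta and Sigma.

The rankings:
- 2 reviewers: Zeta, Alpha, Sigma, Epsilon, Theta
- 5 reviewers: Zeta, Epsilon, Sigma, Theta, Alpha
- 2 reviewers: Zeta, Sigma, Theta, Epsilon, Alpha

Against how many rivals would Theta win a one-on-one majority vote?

1

Theta against each rival (9 reviewers):
Theta vs Alpha: Theta is ranked higher on 5+2 = 7 ballots, Alpha on 2. Theta wins 7–2.
Theta vs Epsilon: 2 to 7, Epsilon.
Theta–Zeta: Zeta 9–0.
Theta vs Sigma: Sigma, 9–0.
Theta beats Alpha; loses to Epsilon, Zeta, Sigma — 1 pairwise win.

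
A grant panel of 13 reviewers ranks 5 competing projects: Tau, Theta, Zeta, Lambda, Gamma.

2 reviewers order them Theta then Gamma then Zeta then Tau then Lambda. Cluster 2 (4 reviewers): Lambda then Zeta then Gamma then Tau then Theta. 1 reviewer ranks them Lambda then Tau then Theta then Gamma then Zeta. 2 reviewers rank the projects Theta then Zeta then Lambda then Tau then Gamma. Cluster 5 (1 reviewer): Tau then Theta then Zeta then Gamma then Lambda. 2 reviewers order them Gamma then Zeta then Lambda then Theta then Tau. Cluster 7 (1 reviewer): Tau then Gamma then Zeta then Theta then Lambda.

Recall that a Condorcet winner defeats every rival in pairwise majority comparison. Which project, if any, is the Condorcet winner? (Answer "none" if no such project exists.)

Head-to-head results (13 reviewers):
Tau–Theta: Tau 7–6.
Tau vs Zeta: Zeta, 10–3.
Tau vs Lambda: Lambda wins 9–4.
Tau–Gamma: Gamma 8–5.
Theta vs Zeta: Zeta, 7–6.
Theta vs Lambda: Lambda wins 7–6.
Theta–Gamma: Gamma 7–6.
Zeta vs Lambda: Zeta, 8–5.
Zeta–Gamma: Zeta 7–6.
Lambda–Gamma: Lambda 7–6.
Zeta defeats every rival head-to-head and is the Condorcet winner.

Zeta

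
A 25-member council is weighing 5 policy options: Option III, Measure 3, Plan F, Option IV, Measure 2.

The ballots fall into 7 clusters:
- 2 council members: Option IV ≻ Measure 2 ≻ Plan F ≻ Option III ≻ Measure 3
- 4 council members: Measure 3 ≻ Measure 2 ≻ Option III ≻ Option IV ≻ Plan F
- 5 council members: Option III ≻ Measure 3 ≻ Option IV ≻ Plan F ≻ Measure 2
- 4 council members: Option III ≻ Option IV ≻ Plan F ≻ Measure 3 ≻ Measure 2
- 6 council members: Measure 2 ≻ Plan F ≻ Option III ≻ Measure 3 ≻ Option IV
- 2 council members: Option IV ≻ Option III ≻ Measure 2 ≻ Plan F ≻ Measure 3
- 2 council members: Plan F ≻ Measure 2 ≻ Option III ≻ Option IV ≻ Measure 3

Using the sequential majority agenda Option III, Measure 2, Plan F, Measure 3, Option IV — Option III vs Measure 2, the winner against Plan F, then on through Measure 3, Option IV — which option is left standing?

Measure 3

Round 1: Option III vs Measure 2 — 11–14, Measure 2 advances.
Round 2: Measure 2 vs Plan F — 14–11, Measure 2 advances.
Round 3: Measure 2 vs Measure 3 — 12–13, Measure 3 advances.
Round 4: Measure 3 vs Option IV — 15–10, Measure 3 advances.
The agenda winner is Measure 3.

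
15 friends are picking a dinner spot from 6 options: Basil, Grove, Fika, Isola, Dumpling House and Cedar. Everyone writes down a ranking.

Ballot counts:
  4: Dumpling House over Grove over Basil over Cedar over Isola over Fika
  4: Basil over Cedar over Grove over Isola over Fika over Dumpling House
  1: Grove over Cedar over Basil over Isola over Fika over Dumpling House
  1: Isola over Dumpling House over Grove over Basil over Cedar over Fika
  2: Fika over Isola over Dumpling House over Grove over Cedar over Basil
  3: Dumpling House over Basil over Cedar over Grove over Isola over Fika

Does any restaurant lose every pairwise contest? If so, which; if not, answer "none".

Head-to-head results (15 friends):
Basil vs Grove: Basil preferred on 4+3 = 7 ballots; Grove wins 8–7.
Basil–Fika: Basil 13–2.
Basil vs Isola: Basil, 12–3.
Basil vs Dumpling House: Basil preferred on 4+1 = 5 ballots; Dumpling House wins 10–5.
Basil vs Cedar: Basil is ranked higher on 4+4+1+3 = 12 ballots, Cedar on 3. Basil wins 12–3.
Grove–Fika: Grove 13–2.
Grove vs Isola: Grove wins 12–3.
Grove vs Dumpling House: 4+1 = 5 for Grove, 10 for Dumpling House — Dumpling House by 10–5.
Grove–Cedar: Grove 8–7.
Fika vs Isola: Fika preferred on 2 ballots; Isola wins 13–2.
Fika–Dumpling House: Dumpling House 8–7.
Fika vs Cedar: 2 to 13, Cedar.
Isola vs Dumpling House: Isola, 8–7.
Isola vs Cedar: Cedar wins 12–3.
Dumpling House vs Cedar: 4+1+2+3 = 10 for Dumpling House, 5 for Cedar — Dumpling House by 10–5.
Fika loses to every other restaurant — it is the Condorcet loser.

Fika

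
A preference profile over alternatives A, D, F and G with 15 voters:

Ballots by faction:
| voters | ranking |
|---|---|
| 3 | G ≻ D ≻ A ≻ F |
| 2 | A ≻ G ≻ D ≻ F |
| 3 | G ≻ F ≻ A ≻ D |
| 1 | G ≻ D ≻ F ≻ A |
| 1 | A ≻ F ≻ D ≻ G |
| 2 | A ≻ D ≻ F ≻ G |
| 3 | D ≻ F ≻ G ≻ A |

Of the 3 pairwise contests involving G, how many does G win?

3

G against each rival (15 voters):
G vs A: 10 to 5, G.
G–D: G 9–6.
G–F: G 9–6.
G beats A, D, F — 3 pairwise wins.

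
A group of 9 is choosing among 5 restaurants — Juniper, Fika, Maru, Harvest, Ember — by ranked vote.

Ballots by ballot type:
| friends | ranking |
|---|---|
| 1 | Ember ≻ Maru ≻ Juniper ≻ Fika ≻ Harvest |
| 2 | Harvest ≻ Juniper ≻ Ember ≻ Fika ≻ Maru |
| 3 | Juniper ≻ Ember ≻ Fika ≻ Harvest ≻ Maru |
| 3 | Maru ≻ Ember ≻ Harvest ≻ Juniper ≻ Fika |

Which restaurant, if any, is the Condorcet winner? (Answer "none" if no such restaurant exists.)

Pairwise majorities:
Juniper vs Fika: 9 to 0, Juniper.
Juniper vs Maru: Juniper is ranked higher on 2+3 = 5 ballots, Maru on 4. Juniper wins 5–4.
Juniper vs Harvest: 4 to 5, Harvest.
Juniper vs Ember: Juniper is ranked higher on 2+3 = 5 ballots, Ember on 4. Juniper wins 5–4.
Fika vs Maru: 5 to 4, Fika.
Fika vs Harvest: 1+3 = 4 for Fika, 5 for Harvest — Harvest by 5–4.
Fika vs Ember: Fika preferred on 0 ballots; Ember wins 9–0.
Maru vs Harvest: Maru preferred on 1+3 = 4 ballots; Harvest wins 5–4.
Maru vs Ember: 3 for Maru, 6 for Ember — Ember by 6–3.
Harvest vs Ember: 2 for Harvest, 7 for Ember — Ember by 7–2.
No restaurant is unbeaten: Juniper loses to Harvest; Fika loses to Juniper; Maru loses to Juniper; Harvest loses to Ember; Ember loses to Juniper. In particular Juniper > Ember > Harvest > Juniper is a majority cycle — no Condorcet winner exists.

none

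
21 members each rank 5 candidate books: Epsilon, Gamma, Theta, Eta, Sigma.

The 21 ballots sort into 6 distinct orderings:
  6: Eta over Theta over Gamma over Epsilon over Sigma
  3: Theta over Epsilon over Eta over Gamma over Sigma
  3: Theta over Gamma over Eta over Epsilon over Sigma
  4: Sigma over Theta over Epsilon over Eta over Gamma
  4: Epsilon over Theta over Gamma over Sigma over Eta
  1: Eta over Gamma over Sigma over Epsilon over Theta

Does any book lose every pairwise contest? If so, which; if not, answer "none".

Sigma

Pairwise majorities:
Epsilon vs Gamma: Epsilon, 11–10.
Epsilon vs Theta: 4+1 = 5 for Epsilon, 16 for Theta — Theta by 16–5.
Epsilon vs Eta: 3+4+4 = 11 for Epsilon, 10 for Eta — Epsilon by 11–10.
Epsilon vs Sigma: Epsilon preferred on 6+3+3+4 = 16 ballots; Epsilon wins 16–5.
Gamma vs Theta: Theta wins 20–1.
Gamma vs Eta: Gamma preferred on 3+4 = 7 ballots; Eta wins 14–7.
Gamma vs Sigma: Gamma preferred on 6+3+3+4+1 = 17 ballots; Gamma wins 17–4.
Theta vs Eta: Theta preferred on 3+3+4+4 = 14 ballots; Theta wins 14–7.
Theta vs Sigma: Theta preferred on 6+3+3+4 = 16 ballots; Theta wins 16–5.
Eta vs Sigma: Eta preferred on 6+3+3+1 = 13 ballots; Eta wins 13–8.
Sigma is beaten in every head-to-head and is the Condorcet loser.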